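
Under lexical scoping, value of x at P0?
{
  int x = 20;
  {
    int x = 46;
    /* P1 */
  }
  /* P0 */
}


x declared in the same block as P0
x = 20


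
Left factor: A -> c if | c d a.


Common prefix: 'c'
Factored: A -> c A', A' -> if | d a


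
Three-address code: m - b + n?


Break into single-operator statements:
t1 = m - b
t2 = t1 + n


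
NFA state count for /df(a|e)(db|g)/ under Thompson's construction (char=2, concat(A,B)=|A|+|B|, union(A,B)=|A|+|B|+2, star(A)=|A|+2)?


Syntax tree has 7 char leaf(s), 2 union(s), 0 star(s)
chars contribute 7×2 = 14; each union adds +2; each star adds +2
Total: 14 + 4 + 0 = 18 states


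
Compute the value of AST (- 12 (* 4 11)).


Evaluate inner: (* 4 11) = 44
Evaluate root: (- 12 44) = -32
Result: -32


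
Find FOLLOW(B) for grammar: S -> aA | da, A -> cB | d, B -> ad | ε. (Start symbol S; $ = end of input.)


$ ∈ FOLLOW(S). For each A -> αBβ: add FIRST(β)\{ε} to FOLLOW(B); if β nullable, add FOLLOW(A).
FOLLOW(B) = {$}


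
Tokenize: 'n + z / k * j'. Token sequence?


Scan left to right, longest-match per lexeme
Tokens: ID(n), OP(+), ID(z), OP(/), ID(k), OP(*), ID(j)


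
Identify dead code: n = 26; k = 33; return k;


n is assigned but never read
Dead: 'n = 26'


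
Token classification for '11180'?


Pattern: digits only
Type: INTEGER_LITERAL


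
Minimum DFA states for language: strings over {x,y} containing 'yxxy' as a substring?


KMP-style automaton: 4 progress states + 1 absorbing accept = 5
Minimal DFA: 5 states


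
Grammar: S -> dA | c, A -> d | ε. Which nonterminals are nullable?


A nonterminal is nullable iff some alternative derives ε (directly, or every symbol in it is nullable)
Nullable: {A}


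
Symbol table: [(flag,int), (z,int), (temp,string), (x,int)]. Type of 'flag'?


Lookup 'flag' → type int


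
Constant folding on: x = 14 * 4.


14 * 4 = 56 at compile time
Optimized: x = 56


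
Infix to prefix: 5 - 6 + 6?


left-to-right (same/higher precedence on left): tree is (+ (- 5 6) 6)
Prefix: + - 5 6 6


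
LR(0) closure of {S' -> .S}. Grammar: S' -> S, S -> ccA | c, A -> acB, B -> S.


Start: S' -> .S
For each item with dot before a nonterminal B, add B -> .γ for every B-production
Closure: [S' -> .S, S -> .ccA, S -> .c]


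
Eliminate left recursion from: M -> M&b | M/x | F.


Left-recursive alternatives: M&b, M/x; non-recursive: F
Introduce M': M -> FM', M' -> &bM' | /xM' | ε


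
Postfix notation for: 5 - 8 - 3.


Left to right (same or higher precedence on left)
Postfix: 5 8 - 3 -


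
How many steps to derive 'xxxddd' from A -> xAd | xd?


Derivation: A => xAd => xxAdd => xxxddd
Steps: 3


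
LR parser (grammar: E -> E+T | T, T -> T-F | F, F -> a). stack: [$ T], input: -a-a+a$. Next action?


shift '-' to continue T -> T-F
Action: shift


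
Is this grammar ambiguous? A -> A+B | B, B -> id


precedence layered via separate nonterminal B: deterministic
Unambiguous


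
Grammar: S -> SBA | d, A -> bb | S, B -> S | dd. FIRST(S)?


Per alternative of S: FIRST(SBA) = {d}; FIRST(d) = {d}
FIRST(S) = {d}


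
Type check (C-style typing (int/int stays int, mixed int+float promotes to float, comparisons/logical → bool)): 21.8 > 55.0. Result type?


Operand types: float > float
Rule: comparison yields bool
Result type: bool


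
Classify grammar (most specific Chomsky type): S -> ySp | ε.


Single nonterminal LHS, but y^n p^n is not regular
Classification: Type 2 (Context-Free)


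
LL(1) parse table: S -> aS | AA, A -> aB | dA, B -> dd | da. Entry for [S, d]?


For [S, d]: 'd' ∈ FIRST(AA)
Entry: S -> AA


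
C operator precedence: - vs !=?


'-' is additive (level 9); '!=' is equality (level 6)
Higher level binds tighter
'-' has higher precedence than '!='


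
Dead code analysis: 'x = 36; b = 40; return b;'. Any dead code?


x is assigned but never read
Dead: 'x = 36'


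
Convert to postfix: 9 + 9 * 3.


* has higher precedence, evaluate 9*3 first
Postfix: 9 9 3 * +


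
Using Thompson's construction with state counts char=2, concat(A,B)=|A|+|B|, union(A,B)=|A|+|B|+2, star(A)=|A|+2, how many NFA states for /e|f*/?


Syntax tree has 2 char leaf(s), 1 union(s), 1 star(s)
chars contribute 2×2 = 4; each union adds +2; each star adds +2
Total: 4 + 2 + 2 = 8 states


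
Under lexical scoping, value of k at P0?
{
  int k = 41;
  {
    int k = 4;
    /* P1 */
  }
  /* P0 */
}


k declared in the same block as P0
k = 41


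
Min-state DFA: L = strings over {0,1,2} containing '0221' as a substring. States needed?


KMP-style automaton: 4 progress states + 1 absorbing accept = 5
Minimal DFA: 5 states


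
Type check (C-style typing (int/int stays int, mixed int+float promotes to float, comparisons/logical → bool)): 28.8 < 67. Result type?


Operand types: float < int
Rule: comparison yields bool
Result type: bool


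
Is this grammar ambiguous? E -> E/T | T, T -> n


precedence layered via separate nonterminal T: deterministic
Unambiguous


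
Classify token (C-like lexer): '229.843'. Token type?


Pattern: digits with a decimal point
Type: FLOAT_LITERAL


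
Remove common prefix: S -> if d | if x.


Common prefix: 'if'
Factored: S -> if S', S' -> d | x


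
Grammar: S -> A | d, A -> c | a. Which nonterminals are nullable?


A nonterminal is nullable iff some alternative derives ε (directly, or every symbol in it is nullable)
Nullable: {}


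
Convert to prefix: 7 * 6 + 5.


left-to-right (same/higher precedence on left): tree is (+ (* 7 6) 5)
Prefix: + * 7 6 5


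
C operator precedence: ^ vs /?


'/' is multiplicative (level 10); '^' is bitwise XOR (level 4)
Higher level binds tighter
'/' has higher precedence than '^'


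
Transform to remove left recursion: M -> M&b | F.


Left-recursive alternatives: M&b; non-recursive: F
Introduce M': M -> FM', M' -> &bM' | ε


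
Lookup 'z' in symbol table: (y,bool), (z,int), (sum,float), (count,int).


Lookup 'z' → type int


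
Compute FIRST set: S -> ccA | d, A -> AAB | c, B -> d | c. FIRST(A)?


Per alternative of A: FIRST(AAB) = {c}; FIRST(c) = {c}
FIRST(A) = {c}


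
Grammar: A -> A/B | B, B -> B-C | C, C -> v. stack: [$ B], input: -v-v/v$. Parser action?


shift '-' to continue B -> B-C
Action: shift


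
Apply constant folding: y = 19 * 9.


19 * 9 = 171 at compile time
Optimized: y = 171


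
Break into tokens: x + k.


Scan left to right, longest-match per lexeme
Tokens: ID(x), OP(+), ID(k)


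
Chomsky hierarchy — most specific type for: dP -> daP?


LHS has context (more than one symbol) and |LHS| ≤ |RHS|
Classification: Type 1 (Context-Sensitive)


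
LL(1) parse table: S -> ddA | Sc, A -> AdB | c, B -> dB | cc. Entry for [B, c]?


For [B, c]: 'c' ∈ FIRST(cc)
Entry: B -> cc


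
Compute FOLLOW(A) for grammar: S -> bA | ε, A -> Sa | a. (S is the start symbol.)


$ ∈ FOLLOW(S). For each A -> αBβ: add FIRST(β)\{ε} to FOLLOW(B); if β nullable, add FOLLOW(A).
FOLLOW(A) = {$, a}


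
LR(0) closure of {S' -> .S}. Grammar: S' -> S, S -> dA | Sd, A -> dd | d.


Start: S' -> .S
For each item with dot before a nonterminal B, add B -> .γ for every B-production
Closure: [S' -> .S, S -> .dA, S -> .Sd]


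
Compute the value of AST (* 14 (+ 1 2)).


Evaluate inner: (+ 1 2) = 3
Evaluate root: (* 14 3) = 42
Result: 42


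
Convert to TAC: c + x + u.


Break into single-operator statements:
t1 = c + x
t2 = t1 + u


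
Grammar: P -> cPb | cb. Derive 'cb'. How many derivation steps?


Derivation: P => cb
Steps: 1


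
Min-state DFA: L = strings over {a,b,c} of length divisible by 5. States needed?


Track length mod 5: states 0..4, accept at 0
Minimal DFA: 5 states


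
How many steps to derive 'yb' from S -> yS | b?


Derivation: S => yS => yb
Steps: 2


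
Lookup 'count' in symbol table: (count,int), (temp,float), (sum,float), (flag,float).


Lookup 'count' → type int


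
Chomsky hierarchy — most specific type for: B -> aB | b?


Right-linear: every RHS is a terminal or a terminal followed by one nonterminal
Classification: Type 3 (Regular)


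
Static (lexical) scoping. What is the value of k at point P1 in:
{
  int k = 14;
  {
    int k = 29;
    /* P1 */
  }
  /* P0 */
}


k declared in the same block as P1
k = 29


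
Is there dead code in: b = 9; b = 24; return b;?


first assignment to b is overwritten before any read
Dead: 'b = 9'


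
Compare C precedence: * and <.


'*' is multiplicative (level 10); '<' is relational (level 7)
Higher level binds tighter
'*' has higher precedence than '<'


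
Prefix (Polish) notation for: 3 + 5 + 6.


left-to-right (same/higher precedence on left): tree is (+ (+ 3 5) 6)
Prefix: + + 3 5 6


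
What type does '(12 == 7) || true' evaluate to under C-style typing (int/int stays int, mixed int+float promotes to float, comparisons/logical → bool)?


Operand types: bool || bool
Rule: logical operators take bool operands and yield bool
Result type: bool


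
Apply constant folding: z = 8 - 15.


8 - 15 = -7 at compile time
Optimized: z = -7


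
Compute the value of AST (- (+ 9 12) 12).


Evaluate inner: (+ 9 12) = 21
Evaluate root: (- 21 12) = 9
Result: 9


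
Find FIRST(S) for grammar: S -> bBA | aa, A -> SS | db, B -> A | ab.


Per alternative of S: FIRST(bBA) = {b}; FIRST(aa) = {a}
FIRST(S) = {a, b}


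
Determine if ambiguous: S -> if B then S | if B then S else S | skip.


dangling else: 'if B then if B then skip else skip' parses two ways
Ambiguous


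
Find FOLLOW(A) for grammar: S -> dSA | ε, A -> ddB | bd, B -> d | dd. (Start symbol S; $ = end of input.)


$ ∈ FOLLOW(S). For each A -> αBβ: add FIRST(β)\{ε} to FOLLOW(B); if β nullable, add FOLLOW(A).
FOLLOW(A) = {$, b, d}


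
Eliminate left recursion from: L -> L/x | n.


Left-recursive alternatives: L/x; non-recursive: n
Introduce L': L -> nL', L' -> /xL' | ε


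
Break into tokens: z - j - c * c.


Scan left to right, longest-match per lexeme
Tokens: ID(z), OP(-), ID(j), OP(-), ID(c), OP(*), ID(c)


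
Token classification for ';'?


Pattern: delimiter/punctuation
Type: PUNCTUATION


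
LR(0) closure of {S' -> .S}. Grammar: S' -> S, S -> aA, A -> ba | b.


Start: S' -> .S
For each item with dot before a nonterminal B, add B -> .γ for every B-production
Closure: [S' -> .S, S -> .aA]


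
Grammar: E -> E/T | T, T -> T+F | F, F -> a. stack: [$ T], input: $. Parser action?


lookahead ∉ {+} so T won't extend; reduce E -> T
Action: reduce (E -> T)


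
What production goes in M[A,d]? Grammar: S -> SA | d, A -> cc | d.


For [A, d]: 'd' ∈ FIRST(d)
Entry: A -> d


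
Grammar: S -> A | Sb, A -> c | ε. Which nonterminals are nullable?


A nonterminal is nullable iff some alternative derives ε (directly, or every symbol in it is nullable)
Nullable: {A, S}


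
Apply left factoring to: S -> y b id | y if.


Common prefix: 'y'
Factored: S -> y S', S' -> b id | if


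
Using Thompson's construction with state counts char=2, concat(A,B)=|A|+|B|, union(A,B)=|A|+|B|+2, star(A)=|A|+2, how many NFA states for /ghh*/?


Syntax tree has 3 char leaf(s), 0 union(s), 1 star(s)
chars contribute 3×2 = 6; each union adds +2; each star adds +2
Total: 6 + 0 + 2 = 8 states


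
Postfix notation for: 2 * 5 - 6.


Left to right (same or higher precedence on left)
Postfix: 2 5 * 6 -


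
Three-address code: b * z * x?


Break into single-operator statements:
t1 = b * z
t2 = t1 * x


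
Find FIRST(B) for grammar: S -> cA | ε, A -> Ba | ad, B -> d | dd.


Per alternative of B: FIRST(d) = {d}; FIRST(dd) = {d}
FIRST(B) = {d}


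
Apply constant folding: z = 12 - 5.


12 - 5 = 7 at compile time
Optimized: z = 7


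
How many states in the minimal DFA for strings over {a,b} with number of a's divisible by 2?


Track (count of a) mod 2: states 0..1, accept at 0
Minimal DFA: 2 states


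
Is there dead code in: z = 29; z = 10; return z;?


first assignment to z is overwritten before any read
Dead: 'z = 29'


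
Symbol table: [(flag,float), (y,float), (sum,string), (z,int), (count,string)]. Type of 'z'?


Lookup 'z' → type int


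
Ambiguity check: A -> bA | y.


right-linear, alternatives start with distinct terminals 'b' vs 'y': unique leftmost derivation
Unambiguous


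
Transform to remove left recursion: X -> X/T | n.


Left-recursive alternatives: X/T; non-recursive: n
Introduce X': X -> nX', X' -> /TX' | ε


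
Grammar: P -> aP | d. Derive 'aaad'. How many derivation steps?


Derivation: P => aP => aaP => aaaP => aaad
Steps: 4


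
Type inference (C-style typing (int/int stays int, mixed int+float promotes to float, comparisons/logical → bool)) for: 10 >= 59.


Operand types: int >= int
Rule: comparison yields bool
Result type: bool


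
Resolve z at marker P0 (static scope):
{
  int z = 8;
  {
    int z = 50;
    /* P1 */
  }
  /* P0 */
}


z declared in the same block as P0
z = 8


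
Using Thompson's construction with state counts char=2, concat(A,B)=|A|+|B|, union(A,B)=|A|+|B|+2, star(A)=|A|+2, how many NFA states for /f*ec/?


Syntax tree has 3 char leaf(s), 0 union(s), 1 star(s)
chars contribute 3×2 = 6; each union adds +2; each star adds +2
Total: 6 + 0 + 2 = 8 states


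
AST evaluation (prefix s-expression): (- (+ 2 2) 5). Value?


Evaluate inner: (+ 2 2) = 4
Evaluate root: (- 4 5) = -1
Result: -1


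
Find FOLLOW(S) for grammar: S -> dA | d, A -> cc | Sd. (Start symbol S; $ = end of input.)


$ ∈ FOLLOW(S). For each A -> αBβ: add FIRST(β)\{ε} to FOLLOW(B); if β nullable, add FOLLOW(A).
FOLLOW(S) = {$, d}


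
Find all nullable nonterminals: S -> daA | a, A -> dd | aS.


A nonterminal is nullable iff some alternative derives ε (directly, or every symbol in it is nullable)
Nullable: {}


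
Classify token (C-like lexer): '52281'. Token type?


Pattern: digits only
Type: INTEGER_LITERAL


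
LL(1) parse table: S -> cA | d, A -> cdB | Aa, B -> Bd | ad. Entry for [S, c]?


For [S, c]: 'c' ∈ FIRST(cA)
Entry: S -> cA


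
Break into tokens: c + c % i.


Scan left to right, longest-match per lexeme
Tokens: ID(c), OP(+), ID(c), OP(%), ID(i)


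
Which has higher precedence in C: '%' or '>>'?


'%' is multiplicative (level 10); '>>' is shift (level 8)
Higher level binds tighter
'%' has higher precedence than '>>'


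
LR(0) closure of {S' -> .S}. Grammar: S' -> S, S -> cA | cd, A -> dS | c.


Start: S' -> .S
For each item with dot before a nonterminal B, add B -> .γ for every B-production
Closure: [S' -> .S, S -> .cA, S -> .cd]


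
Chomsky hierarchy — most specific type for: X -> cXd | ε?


Single nonterminal LHS, but c^n d^n is not regular
Classification: Type 2 (Context-Free)


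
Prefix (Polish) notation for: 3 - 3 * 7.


'*' binds tighter: tree is (- 3 (* 3 7))
Prefix: - 3 * 3 7


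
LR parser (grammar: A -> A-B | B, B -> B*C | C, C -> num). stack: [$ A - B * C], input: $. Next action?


handle 'B*C' on top
Action: reduce (B -> B*C)


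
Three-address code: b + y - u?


Break into single-operator statements:
t1 = b + y
t2 = t1 - u


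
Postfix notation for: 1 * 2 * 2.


Left to right (same or higher precedence on left)
Postfix: 1 2 * 2 *


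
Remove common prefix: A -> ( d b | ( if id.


Common prefix: '('
Factored: A -> ( A', A' -> d b | if id


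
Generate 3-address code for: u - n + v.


Break into single-operator statements:
t1 = u - n
t2 = t1 + v


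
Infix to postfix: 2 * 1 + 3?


Left to right (same or higher precedence on left)
Postfix: 2 1 * 3 +


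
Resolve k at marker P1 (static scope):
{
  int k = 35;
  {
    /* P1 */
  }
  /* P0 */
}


P1's block does not declare k; resolves to the enclosing declaration at depth 0
k = 35


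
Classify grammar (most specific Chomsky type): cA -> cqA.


LHS has context (more than one symbol) and |LHS| ≤ |RHS|
Classification: Type 1 (Context-Sensitive)


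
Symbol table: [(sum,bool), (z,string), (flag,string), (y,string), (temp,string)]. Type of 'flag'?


Lookup 'flag' → type string


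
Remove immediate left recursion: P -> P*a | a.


Left-recursive alternatives: P*a; non-recursive: a
Introduce P': P -> aP', P' -> *aP' | ε


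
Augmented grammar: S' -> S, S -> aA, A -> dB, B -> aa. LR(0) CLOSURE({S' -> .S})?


Start: S' -> .S
For each item with dot before a nonterminal B, add B -> .γ for every B-production
Closure: [S' -> .S, S -> .aA]


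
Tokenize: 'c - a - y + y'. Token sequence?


Scan left to right, longest-match per lexeme
Tokens: ID(c), OP(-), ID(a), OP(-), ID(y), OP(+), ID(y)


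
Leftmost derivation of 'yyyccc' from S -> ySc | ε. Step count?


Derivation: S => ySc => yyScc => yyySccc => yyyccc
Steps: 4


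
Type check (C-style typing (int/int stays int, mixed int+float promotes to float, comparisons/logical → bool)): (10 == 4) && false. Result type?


Operand types: bool && bool
Rule: logical operators take bool operands and yield bool
Result type: bool


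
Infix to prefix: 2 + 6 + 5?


left-to-right (same/higher precedence on left): tree is (+ (+ 2 6) 5)
Prefix: + + 2 6 5


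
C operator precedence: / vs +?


'/' is multiplicative (level 10); '+' is additive (level 9)
Higher level binds tighter
'/' has higher precedence than '+'


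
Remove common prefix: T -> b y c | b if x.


Common prefix: 'b'
Factored: T -> b T', T' -> y c | if x


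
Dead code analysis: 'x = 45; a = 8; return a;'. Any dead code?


x is assigned but never read
Dead: 'x = 45'


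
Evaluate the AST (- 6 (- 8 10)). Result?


Evaluate inner: (- 8 10) = -2
Evaluate root: (- 6 -2) = 8
Result: 8


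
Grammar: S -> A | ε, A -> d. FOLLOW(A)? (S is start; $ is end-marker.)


$ ∈ FOLLOW(S). For each A -> αBβ: add FIRST(β)\{ε} to FOLLOW(B); if β nullable, add FOLLOW(A).
FOLLOW(A) = {$}


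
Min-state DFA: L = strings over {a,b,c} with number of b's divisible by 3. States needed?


Track (count of b) mod 3: states 0..2, accept at 0
Minimal DFA: 3 states


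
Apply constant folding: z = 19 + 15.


19 + 15 = 34 at compile time
Optimized: z = 34


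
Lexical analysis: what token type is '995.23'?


Pattern: digits with a decimal point
Type: FLOAT_LITERAL


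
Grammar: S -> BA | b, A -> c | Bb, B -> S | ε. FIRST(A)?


Per alternative of A: FIRST(c) = {c}; FIRST(Bb) = {b, c}
FIRST(A) = {b, c}


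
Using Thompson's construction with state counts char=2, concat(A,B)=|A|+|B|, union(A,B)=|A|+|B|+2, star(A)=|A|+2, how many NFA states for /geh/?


Syntax tree has 3 char leaf(s), 0 union(s), 0 star(s)
chars contribute 3×2 = 6; each union adds +2; each star adds +2
Total: 6 + 0 + 0 = 6 states


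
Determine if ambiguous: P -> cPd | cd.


balanced c^n…d^n: each string has a unique parse
Unambiguous


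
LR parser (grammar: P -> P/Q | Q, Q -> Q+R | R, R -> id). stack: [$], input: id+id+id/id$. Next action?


no handle on stack; shift 'id'
Action: shift


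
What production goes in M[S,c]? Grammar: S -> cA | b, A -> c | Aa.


For [S, c]: 'c' ∈ FIRST(cA)
Entry: S -> cA


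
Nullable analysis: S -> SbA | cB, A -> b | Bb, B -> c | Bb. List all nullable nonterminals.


A nonterminal is nullable iff some alternative derives ε (directly, or every symbol in it is nullable)
Nullable: {}


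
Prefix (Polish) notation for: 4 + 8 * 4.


'*' binds tighter: tree is (+ 4 (* 8 4))
Prefix: + 4 * 8 4


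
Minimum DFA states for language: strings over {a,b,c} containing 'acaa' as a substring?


KMP-style automaton: 4 progress states + 1 absorbing accept = 5
Minimal DFA: 5 states


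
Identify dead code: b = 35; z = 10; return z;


b is assigned but never read
Dead: 'b = 35'


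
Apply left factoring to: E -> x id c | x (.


Common prefix: 'x'
Factored: E -> x E', E' -> id c | (


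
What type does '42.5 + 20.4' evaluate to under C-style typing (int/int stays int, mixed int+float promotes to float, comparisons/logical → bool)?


Operand types: float + float
Rule: mixed int/float promotes to float; int/int stays int
Result type: float


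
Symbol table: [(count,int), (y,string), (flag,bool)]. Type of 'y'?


Lookup 'y' → type string


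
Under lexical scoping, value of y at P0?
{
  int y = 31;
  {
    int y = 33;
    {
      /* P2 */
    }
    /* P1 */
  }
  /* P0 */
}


y declared in the same block as P0
y = 31


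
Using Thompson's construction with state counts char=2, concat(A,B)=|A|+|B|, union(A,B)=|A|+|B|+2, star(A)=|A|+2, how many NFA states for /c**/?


Syntax tree has 1 char leaf(s), 0 union(s), 2 star(s)
chars contribute 1×2 = 2; each union adds +2; each star adds +2
Total: 2 + 0 + 4 = 6 states


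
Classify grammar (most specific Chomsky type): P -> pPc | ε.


Single nonterminal LHS, but p^n c^n is not regular
Classification: Type 2 (Context-Free)


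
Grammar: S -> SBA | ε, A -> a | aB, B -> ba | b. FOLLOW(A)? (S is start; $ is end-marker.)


$ ∈ FOLLOW(S). For each A -> αBβ: add FIRST(β)\{ε} to FOLLOW(B); if β nullable, add FOLLOW(A).
FOLLOW(A) = {$, b}


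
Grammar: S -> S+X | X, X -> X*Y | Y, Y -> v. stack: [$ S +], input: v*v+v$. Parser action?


no handle ('S+' is not any RHS); shift 'v'
Action: shift


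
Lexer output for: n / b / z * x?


Scan left to right, longest-match per lexeme
Tokens: ID(n), OP(/), ID(b), OP(/), ID(z), OP(*), ID(x)


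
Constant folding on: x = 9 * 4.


9 * 4 = 36 at compile time
Optimized: x = 36


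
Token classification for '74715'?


Pattern: digits only
Type: INTEGER_LITERAL


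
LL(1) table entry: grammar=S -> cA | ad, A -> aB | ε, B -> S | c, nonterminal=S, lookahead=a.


For [S, a]: 'a' ∈ FIRST(ad)
Entry: S -> ad


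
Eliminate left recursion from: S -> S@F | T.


Left-recursive alternatives: S@F; non-recursive: T
Introduce S': S -> TS', S' -> @FS' | ε


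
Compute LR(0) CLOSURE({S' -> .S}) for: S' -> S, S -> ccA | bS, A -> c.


Start: S' -> .S
For each item with dot before a nonterminal B, add B -> .γ for every B-production
Closure: [S' -> .S, S -> .ccA, S -> .bS]


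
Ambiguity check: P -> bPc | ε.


balanced b^n…c^n: each string has a unique parse
Unambiguous


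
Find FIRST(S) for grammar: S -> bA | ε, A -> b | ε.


Per alternative of S: FIRST(bA) = {b}; FIRST(ε) = {ε}
FIRST(S) = {b, ε}


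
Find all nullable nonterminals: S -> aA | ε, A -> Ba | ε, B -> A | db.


A nonterminal is nullable iff some alternative derives ε (directly, or every symbol in it is nullable)
Nullable: {A, B, S}


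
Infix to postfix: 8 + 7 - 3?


Left to right (same or higher precedence on left)
Postfix: 8 7 + 3 -


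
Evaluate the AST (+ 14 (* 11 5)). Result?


Evaluate inner: (* 11 5) = 55
Evaluate root: (+ 14 55) = 69
Result: 69


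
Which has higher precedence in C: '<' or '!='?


'<' is relational (level 7); '!=' is equality (level 6)
Higher level binds tighter
'<' has higher precedence than '!='


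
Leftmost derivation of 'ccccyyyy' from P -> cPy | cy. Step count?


Derivation: P => cPy => ccPyy => cccPyyy => ccccyyyy
Steps: 4


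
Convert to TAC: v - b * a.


Break into single-operator statements:
t1 = b * a
t2 = v - t1


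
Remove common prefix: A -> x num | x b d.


Common prefix: 'x'
Factored: A -> x A', A' -> num | b d


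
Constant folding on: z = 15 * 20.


15 * 20 = 300 at compile time
Optimized: z = 300


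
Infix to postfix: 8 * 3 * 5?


Left to right (same or higher precedence on left)
Postfix: 8 3 * 5 *


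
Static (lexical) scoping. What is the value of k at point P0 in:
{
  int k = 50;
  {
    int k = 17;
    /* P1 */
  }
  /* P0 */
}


k declared in the same block as P0
k = 50


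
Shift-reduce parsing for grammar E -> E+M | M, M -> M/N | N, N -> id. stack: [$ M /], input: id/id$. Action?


no handle; shift 'id'
Action: shift


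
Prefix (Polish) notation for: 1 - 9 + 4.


left-to-right (same/higher precedence on left): tree is (+ (- 1 9) 4)
Prefix: + - 1 9 4


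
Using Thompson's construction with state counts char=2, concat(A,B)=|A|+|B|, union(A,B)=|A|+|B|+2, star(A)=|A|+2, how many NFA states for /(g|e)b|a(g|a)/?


Syntax tree has 6 char leaf(s), 3 union(s), 0 star(s)
chars contribute 6×2 = 12; each union adds +2; each star adds +2
Total: 12 + 6 + 0 = 18 states


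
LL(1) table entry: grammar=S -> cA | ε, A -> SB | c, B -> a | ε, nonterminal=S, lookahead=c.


For [S, c]: 'c' ∈ FIRST(cA)
Entry: S -> cA


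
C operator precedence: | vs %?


'%' is multiplicative (level 10); '|' is bitwise OR (level 3)
Higher level binds tighter
'%' has higher precedence than '|'


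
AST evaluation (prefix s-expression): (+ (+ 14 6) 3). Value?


Evaluate inner: (+ 14 6) = 20
Evaluate root: (+ 20 3) = 23
Result: 23


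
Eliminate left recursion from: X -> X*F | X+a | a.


Left-recursive alternatives: X*F, X+a; non-recursive: a
Introduce X': X -> aX', X' -> *FX' | +aX' | ε


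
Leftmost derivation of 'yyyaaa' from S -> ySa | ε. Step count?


Derivation: S => ySa => yySaa => yyySaaa => yyyaaa
Steps: 4


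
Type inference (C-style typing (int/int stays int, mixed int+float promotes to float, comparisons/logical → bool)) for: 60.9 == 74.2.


Operand types: float == float
Rule: comparison yields bool
Result type: bool


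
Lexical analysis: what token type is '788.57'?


Pattern: digits with a decimal point
Type: FLOAT_LITERAL


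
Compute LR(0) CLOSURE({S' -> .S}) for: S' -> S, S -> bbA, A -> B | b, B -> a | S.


Start: S' -> .S
For each item with dot before a nonterminal B, add B -> .γ for every B-production
Closure: [S' -> .S, S -> .bbA]


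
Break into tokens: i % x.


Scan left to right, longest-match per lexeme
Tokens: ID(i), OP(%), ID(x)


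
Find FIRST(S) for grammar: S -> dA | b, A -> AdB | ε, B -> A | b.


Per alternative of S: FIRST(dA) = {d}; FIRST(b) = {b}
FIRST(S) = {b, d}


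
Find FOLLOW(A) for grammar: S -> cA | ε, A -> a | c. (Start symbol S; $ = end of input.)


$ ∈ FOLLOW(S). For each A -> αBβ: add FIRST(β)\{ε} to FOLLOW(B); if β nullable, add FOLLOW(A).
FOLLOW(A) = {$}


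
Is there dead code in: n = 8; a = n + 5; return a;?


n is read by a's definition; a is returned
No dead code


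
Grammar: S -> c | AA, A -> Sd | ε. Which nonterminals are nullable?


A nonterminal is nullable iff some alternative derives ε (directly, or every symbol in it is nullable)
Nullable: {A, S}


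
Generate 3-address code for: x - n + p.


Break into single-operator statements:
t1 = x - n
t2 = t1 + p


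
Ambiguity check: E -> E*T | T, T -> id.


precedence layered via separate nonterminal T: deterministic
Unambiguous


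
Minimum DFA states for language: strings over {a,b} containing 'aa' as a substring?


KMP-style automaton: 2 progress states + 1 absorbing accept = 3
Minimal DFA: 3 states


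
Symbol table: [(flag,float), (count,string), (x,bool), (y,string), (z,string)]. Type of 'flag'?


Lookup 'flag' → type float


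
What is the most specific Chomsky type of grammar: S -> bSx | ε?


Single nonterminal LHS, but b^n x^n is not regular
Classification: Type 2 (Context-Free)


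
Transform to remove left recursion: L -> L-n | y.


Left-recursive alternatives: L-n; non-recursive: y
Introduce L': L -> yL', L' -> -nL' | ε


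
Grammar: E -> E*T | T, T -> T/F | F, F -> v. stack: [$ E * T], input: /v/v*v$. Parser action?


'/' can extend T; shift to build T -> T/F
Action: shift


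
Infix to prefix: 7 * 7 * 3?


left-to-right (same/higher precedence on left): tree is (* (* 7 7) 3)
Prefix: * * 7 7 3


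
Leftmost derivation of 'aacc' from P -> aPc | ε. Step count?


Derivation: P => aPc => aaPcc => aacc
Steps: 3


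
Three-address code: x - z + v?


Break into single-operator statements:
t1 = x - z
t2 = t1 + v


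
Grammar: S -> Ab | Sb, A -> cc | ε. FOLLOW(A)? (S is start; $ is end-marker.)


$ ∈ FOLLOW(S). For each A -> αBβ: add FIRST(β)\{ε} to FOLLOW(B); if β nullable, add FOLLOW(A).
FOLLOW(A) = {b}


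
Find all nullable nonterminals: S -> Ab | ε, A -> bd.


A nonterminal is nullable iff some alternative derives ε (directly, or every symbol in it is nullable)
Nullable: {S}


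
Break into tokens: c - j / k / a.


Scan left to right, longest-match per lexeme
Tokens: ID(c), OP(-), ID(j), OP(/), ID(k), OP(/), ID(a)


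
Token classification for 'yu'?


Pattern: letter/underscore followed by alphanumerics, not a keyword
Type: IDENTIFIER


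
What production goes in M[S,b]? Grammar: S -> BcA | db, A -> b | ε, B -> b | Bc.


For [S, b]: 'b' ∈ FIRST(BcA)
Entry: S -> BcA


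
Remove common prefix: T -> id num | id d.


Common prefix: 'id'
Factored: T -> id T', T' -> num | d


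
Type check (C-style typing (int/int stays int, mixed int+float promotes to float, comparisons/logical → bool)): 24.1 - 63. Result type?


Operand types: float - int
Rule: mixed int/float promotes to float; int/int stays int
Result type: float


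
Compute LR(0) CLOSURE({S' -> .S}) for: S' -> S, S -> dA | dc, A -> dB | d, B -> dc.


Start: S' -> .S
For each item with dot before a nonterminal B, add B -> .γ for every B-production
Closure: [S' -> .S, S -> .dA, S -> .dc]


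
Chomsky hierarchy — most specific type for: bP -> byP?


LHS has context (more than one symbol) and |LHS| ≤ |RHS|
Classification: Type 1 (Context-Sensitive)


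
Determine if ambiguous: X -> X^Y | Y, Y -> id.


precedence layered via separate nonterminal Y: deterministic
Unambiguous


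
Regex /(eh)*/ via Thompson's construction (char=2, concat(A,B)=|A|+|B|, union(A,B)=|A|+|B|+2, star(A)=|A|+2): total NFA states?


Syntax tree has 2 char leaf(s), 0 union(s), 1 star(s)
chars contribute 2×2 = 4; each union adds +2; each star adds +2
Total: 4 + 0 + 2 = 6 states


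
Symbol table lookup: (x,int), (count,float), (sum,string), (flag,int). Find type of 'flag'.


Lookup 'flag' → type int


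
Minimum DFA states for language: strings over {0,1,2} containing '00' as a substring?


KMP-style automaton: 2 progress states + 1 absorbing accept = 3
Minimal DFA: 3 states


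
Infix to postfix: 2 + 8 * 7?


* has higher precedence, evaluate 8*7 first
Postfix: 2 8 7 * +


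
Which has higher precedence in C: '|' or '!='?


'!=' is equality (level 6); '|' is bitwise OR (level 3)
Higher level binds tighter
'!=' has higher precedence than '|'


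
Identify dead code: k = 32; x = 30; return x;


k is assigned but never read
Dead: 'k = 32'


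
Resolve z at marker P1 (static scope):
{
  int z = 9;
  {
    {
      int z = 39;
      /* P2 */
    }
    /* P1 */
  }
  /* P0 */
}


P1's block does not declare z; resolves to the enclosing declaration at depth 0
z = 9


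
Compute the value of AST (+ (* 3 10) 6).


Evaluate inner: (* 3 10) = 30
Evaluate root: (+ 30 6) = 36
Result: 36


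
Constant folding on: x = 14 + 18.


14 + 18 = 32 at compile time
Optimized: x = 32


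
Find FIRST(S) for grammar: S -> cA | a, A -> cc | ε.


Per alternative of S: FIRST(cA) = {c}; FIRST(a) = {a}
FIRST(S) = {a, c}


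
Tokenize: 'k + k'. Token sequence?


Scan left to right, longest-match per lexeme
Tokens: ID(k), OP(+), ID(k)


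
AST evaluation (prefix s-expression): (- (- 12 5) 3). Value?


Evaluate inner: (- 12 5) = 7
Evaluate root: (- 7 3) = 4
Result: 4


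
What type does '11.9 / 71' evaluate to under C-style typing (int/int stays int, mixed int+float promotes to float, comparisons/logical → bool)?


Operand types: float / int
Rule: mixed int/float promotes to float; int/int stays int
Result type: float


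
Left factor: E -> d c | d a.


Common prefix: 'd'
Factored: E -> d E', E' -> c | a


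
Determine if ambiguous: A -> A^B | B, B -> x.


precedence layered via separate nonterminal B: deterministic
Unambiguous


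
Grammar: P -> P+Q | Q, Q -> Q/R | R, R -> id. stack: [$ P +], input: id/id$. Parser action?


no handle ('P+' is not any RHS); shift 'id'
Action: shift


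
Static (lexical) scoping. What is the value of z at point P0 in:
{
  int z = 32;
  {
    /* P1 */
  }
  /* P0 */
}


z declared in the same block as P0
z = 32


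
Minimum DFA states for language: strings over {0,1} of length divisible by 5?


Track length mod 5: states 0..4, accept at 0
Minimal DFA: 5 states


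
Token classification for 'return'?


Pattern: reserved word
Type: KEYWORD


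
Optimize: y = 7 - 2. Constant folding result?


7 - 2 = 5 at compile time
Optimized: y = 5


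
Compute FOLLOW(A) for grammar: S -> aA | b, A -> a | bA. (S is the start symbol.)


$ ∈ FOLLOW(S). For each A -> αBβ: add FIRST(β)\{ε} to FOLLOW(B); if β nullable, add FOLLOW(A).
FOLLOW(A) = {$}


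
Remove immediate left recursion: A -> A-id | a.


Left-recursive alternatives: A-id; non-recursive: a
Introduce A': A -> aA', A' -> -idA' | ε


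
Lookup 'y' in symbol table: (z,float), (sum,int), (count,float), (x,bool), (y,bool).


Lookup 'y' → type bool


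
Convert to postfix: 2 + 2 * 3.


* has higher precedence, evaluate 2*3 first
Postfix: 2 2 3 * +


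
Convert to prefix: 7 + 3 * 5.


'*' binds tighter: tree is (+ 7 (* 3 5))
Prefix: + 7 * 3 5


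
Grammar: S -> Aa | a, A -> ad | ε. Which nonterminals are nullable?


A nonterminal is nullable iff some alternative derives ε (directly, or every symbol in it is nullable)
Nullable: {A}


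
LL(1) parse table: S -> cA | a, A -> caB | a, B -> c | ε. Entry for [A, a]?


For [A, a]: 'a' ∈ FIRST(a)
Entry: A -> a


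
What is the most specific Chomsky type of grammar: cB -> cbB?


LHS has context (more than one symbol) and |LHS| ≤ |RHS|
Classification: Type 1 (Context-Sensitive)


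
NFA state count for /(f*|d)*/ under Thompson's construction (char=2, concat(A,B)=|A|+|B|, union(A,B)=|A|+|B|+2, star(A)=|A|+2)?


Syntax tree has 2 char leaf(s), 1 union(s), 2 star(s)
chars contribute 2×2 = 4; each union adds +2; each star adds +2
Total: 4 + 2 + 4 = 10 states


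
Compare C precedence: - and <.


'-' is additive (level 9); '<' is relational (level 7)
Higher level binds tighter
'-' has higher precedence than '<'


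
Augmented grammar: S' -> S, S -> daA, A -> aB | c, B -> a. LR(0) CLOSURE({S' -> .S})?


Start: S' -> .S
For each item with dot before a nonterminal B, add B -> .γ for every B-production
Closure: [S' -> .S, S -> .daA]


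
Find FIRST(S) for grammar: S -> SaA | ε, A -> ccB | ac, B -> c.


Per alternative of S: FIRST(SaA) = {a}; FIRST(ε) = {ε}
FIRST(S) = {a, ε}


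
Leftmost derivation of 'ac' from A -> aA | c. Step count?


Derivation: A => aA => ac
Steps: 2


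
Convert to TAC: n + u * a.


Break into single-operator statements:
t1 = u * a
t2 = n + t1


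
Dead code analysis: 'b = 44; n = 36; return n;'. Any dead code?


b is assigned but never read
Dead: 'b = 44'


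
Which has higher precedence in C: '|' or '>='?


'>=' is relational (level 7); '|' is bitwise OR (level 3)
Higher level binds tighter
'>=' has higher precedence than '|'


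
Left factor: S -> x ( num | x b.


Common prefix: 'x'
Factored: S -> x S', S' -> ( num | b


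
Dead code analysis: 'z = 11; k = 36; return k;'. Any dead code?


z is assigned but never read
Dead: 'z = 11'


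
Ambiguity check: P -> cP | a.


right-linear, alternatives start with distinct terminals 'c' vs 'a': unique leftmost derivation
Unambiguous


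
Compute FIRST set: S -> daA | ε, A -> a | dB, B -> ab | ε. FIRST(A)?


Per alternative of A: FIRST(a) = {a}; FIRST(dB) = {d}
FIRST(A) = {a, d}


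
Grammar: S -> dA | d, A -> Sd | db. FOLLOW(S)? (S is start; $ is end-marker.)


$ ∈ FOLLOW(S). For each A -> αBβ: add FIRST(β)\{ε} to FOLLOW(B); if β nullable, add FOLLOW(A).
FOLLOW(S) = {$, d}


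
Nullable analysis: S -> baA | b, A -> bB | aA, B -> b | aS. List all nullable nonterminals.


A nonterminal is nullable iff some alternative derives ε (directly, or every symbol in it is nullable)
Nullable: {}


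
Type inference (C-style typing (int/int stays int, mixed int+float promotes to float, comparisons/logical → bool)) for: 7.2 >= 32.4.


Operand types: float >= float
Rule: comparison yields bool
Result type: bool


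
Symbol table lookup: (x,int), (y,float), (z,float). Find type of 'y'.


Lookup 'y' → type float


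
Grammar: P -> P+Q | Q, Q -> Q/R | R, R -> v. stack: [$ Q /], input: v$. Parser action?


no handle; shift 'v'
Action: shift


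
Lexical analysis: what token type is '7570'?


Pattern: digits only
Type: INTEGER_LITERAL


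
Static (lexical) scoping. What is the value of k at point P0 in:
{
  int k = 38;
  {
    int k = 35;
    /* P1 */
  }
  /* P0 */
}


k declared in the same block as P0
k = 38


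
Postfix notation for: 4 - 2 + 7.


Left to right (same or higher precedence on left)
Postfix: 4 2 - 7 +


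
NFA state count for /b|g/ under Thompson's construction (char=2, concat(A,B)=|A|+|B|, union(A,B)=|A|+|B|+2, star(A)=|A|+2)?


Syntax tree has 2 char leaf(s), 1 union(s), 0 star(s)
chars contribute 2×2 = 4; each union adds +2; each star adds +2
Total: 4 + 2 + 0 = 6 states


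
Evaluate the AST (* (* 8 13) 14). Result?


Evaluate inner: (* 8 13) = 104
Evaluate root: (* 104 14) = 1456
Result: 1456


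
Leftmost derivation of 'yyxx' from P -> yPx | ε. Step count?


Derivation: P => yPx => yyPxx => yyxx
Steps: 3


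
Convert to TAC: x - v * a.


Break into single-operator statements:
t1 = v * a
t2 = x - t1


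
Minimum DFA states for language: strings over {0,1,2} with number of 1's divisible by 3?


Track (count of 1) mod 3: states 0..2, accept at 0
Minimal DFA: 3 states


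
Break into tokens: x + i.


Scan left to right, longest-match per lexeme
Tokens: ID(x), OP(+), ID(i)


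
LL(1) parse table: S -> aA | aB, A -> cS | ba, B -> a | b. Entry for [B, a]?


For [B, a]: 'a' ∈ FIRST(a)
Entry: B -> a


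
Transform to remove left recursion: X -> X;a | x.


Left-recursive alternatives: X;a; non-recursive: x
Introduce X': X -> xX', X' -> ;aX' | ε


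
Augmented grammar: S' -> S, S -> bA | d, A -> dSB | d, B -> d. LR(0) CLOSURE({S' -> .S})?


Start: S' -> .S
For each item with dot before a nonterminal B, add B -> .γ for every B-production
Closure: [S' -> .S, S -> .bA, S -> .d]


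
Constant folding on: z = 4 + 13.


4 + 13 = 17 at compile time
Optimized: z = 17


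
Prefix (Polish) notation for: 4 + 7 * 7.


'*' binds tighter: tree is (+ 4 (* 7 7))
Prefix: + 4 * 7 7


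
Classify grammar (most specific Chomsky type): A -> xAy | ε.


Single nonterminal LHS, but x^n y^n is not regular
Classification: Type 2 (Context-Free)


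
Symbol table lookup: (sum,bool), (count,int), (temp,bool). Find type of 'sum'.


Lookup 'sum' → type bool


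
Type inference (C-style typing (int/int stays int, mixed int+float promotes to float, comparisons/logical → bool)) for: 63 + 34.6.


Operand types: int + float
Rule: mixed int/float promotes to float; int/int stays int
Result type: float
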